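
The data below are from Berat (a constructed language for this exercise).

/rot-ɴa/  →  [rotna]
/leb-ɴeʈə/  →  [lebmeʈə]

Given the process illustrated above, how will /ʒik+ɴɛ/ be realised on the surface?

The data show progressive place assimilation: /ɴ/ → [n] after /t/; /ɴ/ → [m] after /b/. In each pair only place changes, matching the preceding consonant, while manner and voice stay constant.
/ɴ/ is a voiced uvular nasal. The preceding trigger /k/ is velar, so /ɴ/ must become velar as well.
Changing only its place to velar gives [ŋ] — the voiced velar nasal.

[ʒikŋɛ]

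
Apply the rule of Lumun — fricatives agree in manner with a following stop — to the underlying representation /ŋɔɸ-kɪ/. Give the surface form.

[ŋɔpkɪ]

/ɸ/ is a voiceless bilabial fricative. The following trigger /k/ is a stop, so /ɸ/ must become a stop as well.
Changing only its manner to stop gives [p] — the voiceless bilabial stop.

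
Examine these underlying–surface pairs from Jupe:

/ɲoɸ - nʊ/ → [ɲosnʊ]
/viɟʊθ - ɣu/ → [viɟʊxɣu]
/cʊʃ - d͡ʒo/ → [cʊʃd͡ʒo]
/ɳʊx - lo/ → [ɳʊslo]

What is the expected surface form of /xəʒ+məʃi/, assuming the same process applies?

[xəβməʃi]

The data show regressive place assimilation: /ɸ/ → [s] before /n/; /θ/ → [x] before /ɣ/; /x/ → [s] before /l/. In each pair only place changes, matching the following consonant, while manner and voice stay constant.
No alternation appears in [cʊʃd͡ʒo]: there the adjacent consonants already agree in place (/ʃ/ and /d͡ʒ/ are both postalveolar), so this form is consistent with the same rule.
/ʒ/ is a voiced postalveolar fricative. The following trigger /m/ is bilabial, so /ʒ/ must become bilabial as well.
Changing only its place to bilabial gives [β] — the voiced bilabial fricative.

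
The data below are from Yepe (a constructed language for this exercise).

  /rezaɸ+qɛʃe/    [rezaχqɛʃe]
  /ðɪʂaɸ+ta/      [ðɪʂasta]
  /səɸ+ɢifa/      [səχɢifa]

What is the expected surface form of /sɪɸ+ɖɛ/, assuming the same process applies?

[sɪʂɖɛ]

The data show regressive place assimilation: /ɸ/ → [χ] before /q/; /ɸ/ → [s] before /t/; /ɸ/ → [χ] before /ɢ/. In each pair only place changes, matching the following consonant, while manner and voice stay constant.
The rule targets /ɸ/ (voiceless bilabial fricative), which sits before the trigger /ɖ/ (retroflex).
The voiceless retroflex fricative is [ʂ], so /ɸ/ → [ʂ].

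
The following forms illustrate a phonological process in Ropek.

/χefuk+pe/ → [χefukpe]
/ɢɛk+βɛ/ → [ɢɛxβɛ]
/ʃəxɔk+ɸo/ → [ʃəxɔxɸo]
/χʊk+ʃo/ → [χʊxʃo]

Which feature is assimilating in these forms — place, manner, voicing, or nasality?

manner

The segment that alternates is /k/, which surfaces as [x] when adjacent to /β/.
The change stop → fricative matches the manner of the following /β/, identifying this as manner assimilation.
The other alternating forms pattern the same way: /k/ → [x] before /ɸ/ (stop → fricative, matching a fricative); /k/ → [x] before /ʃ/ (stop → fricative, matching a fricative) — only manner changes, and always toward the following segment.
No alternation appears in [χefukpe]: there the adjacent consonants already agree in manner (/k/ and /p/ are both stops), so this form is consistent with the same rule.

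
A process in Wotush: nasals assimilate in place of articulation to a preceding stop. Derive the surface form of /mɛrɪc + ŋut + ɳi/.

/ŋ/ is a voiced velar nasal. The preceding trigger /c/ is palatal, so /ŋ/ must become palatal as well.
The voiced palatal nasal is [ɲ], so /ŋ/ → [ɲ].
At the second juncture, /ɳ/ likewise becomes [n] adjacent to /t/.

[mɛrɪcɲutni]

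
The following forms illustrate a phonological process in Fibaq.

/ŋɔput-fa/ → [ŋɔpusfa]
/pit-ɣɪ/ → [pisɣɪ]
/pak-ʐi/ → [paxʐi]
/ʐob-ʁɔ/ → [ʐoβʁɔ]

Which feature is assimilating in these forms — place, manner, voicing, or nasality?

manner

Comparing underlying and surface forms, /t/ → [s] is the alternation; the neighbouring /f/ is constant.
The change stop → fricative matches the manner of the following /f/, identifying this as manner assimilation.
The other alternating forms pattern the same way: /t/ → [s] before /ɣ/ (stop → fricative, matching a fricative); /k/ → [x] before /ʐ/ (stop → fricative, matching a fricative); /b/ → [β] before /ʁ/ (stop → fricative, matching a fricative) — only manner changes, and always toward the following segment.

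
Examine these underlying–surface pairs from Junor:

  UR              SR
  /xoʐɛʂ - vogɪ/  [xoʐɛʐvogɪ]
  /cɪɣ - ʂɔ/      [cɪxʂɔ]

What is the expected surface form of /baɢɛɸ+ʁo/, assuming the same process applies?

[baɢɛβʁo]

The data show regressive voicing assimilation: /ʂ/ → [ʐ] before /v/; /ɣ/ → [x] before /ʂ/. In each pair only voicing changes, matching the following consonant, while place and manner stay constant.
/ɸ/ is a voiceless bilabial fricative. The following trigger /ʁ/ is voiced, so /ɸ/ must become voiced as well.
Changing only its voicing to voiced gives [β] — the voiced bilabial fricative.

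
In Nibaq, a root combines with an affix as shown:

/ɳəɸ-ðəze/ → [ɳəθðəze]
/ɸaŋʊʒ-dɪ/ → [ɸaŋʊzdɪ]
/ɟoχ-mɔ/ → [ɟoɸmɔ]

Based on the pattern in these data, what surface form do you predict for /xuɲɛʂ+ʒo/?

[xuɲɛʃʒo]

The data show regressive place assimilation: /ɸ/ → [θ] before /ð/; /ʒ/ → [z] before /d/; /χ/ → [ɸ] before /m/. In each pair only place changes, matching the following consonant, while manner and voice stay constant.
/ʂ/ is a voiceless retroflex fricative. The following trigger /ʒ/ is postalveolar, so /ʂ/ must become postalveolar as well.
The voiceless postalveolar fricative is [ʃ], so /ʂ/ → [ʃ].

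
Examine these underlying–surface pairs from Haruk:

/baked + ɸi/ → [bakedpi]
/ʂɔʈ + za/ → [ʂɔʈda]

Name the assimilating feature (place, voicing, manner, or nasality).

manner

The segment that alternates is /ɸ/, which surfaces as [p] when adjacent to /d/.
/ɸ/ is a fricative while /d/ is a stop; the output [p] is a stop, matching the trigger — so the feature that spreads is manner.
Checking the remaining alternation: /z/ → [d] after /ʈ/ (fricative → stop, matching a stop) — only manner changes, and always toward the preceding segment.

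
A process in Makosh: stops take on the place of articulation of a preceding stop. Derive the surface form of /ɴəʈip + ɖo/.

The rule targets /ɖ/ (voiced retroflex stop), which sits after the trigger /p/ (bilabial).
The voiced bilabial stop is [b], so /ɖ/ → [b].

[ɴəʈipbo]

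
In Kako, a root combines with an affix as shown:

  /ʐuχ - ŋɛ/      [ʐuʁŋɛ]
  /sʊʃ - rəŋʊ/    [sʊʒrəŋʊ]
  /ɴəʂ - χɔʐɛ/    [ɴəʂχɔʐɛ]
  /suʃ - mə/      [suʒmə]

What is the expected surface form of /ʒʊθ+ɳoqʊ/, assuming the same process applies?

[ʒʊðɳoqʊ]

The data show regressive voicing assimilation: /χ/ → [ʁ] before /ŋ/; /ʃ/ → [ʒ] before /r/; /ʃ/ → [ʒ] before /m/. In each pair only voicing changes, matching the following consonant, while place and manner stay constant.
No alternation appears in [ɴəʂχɔʐɛ]: there the adjacent consonants already agree in voicing (/ʂ/ and /χ/ are both voiceless), so this form is consistent with the same rule.
/θ/ is a voiceless dental fricative. The following trigger /ɳ/ is voiced, so /θ/ must become voiced as well.
Changing only its voicing to voiced gives [ð] — the voiced dental fricative.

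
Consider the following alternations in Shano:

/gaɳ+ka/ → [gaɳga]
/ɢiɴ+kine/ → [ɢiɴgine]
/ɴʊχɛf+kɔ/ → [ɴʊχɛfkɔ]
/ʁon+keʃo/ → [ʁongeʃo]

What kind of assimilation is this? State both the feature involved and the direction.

The segment that alternates is /k/, which surfaces as [g] when adjacent to /ɳ/.
The change voiceless → voiced matches the voicing of the preceding /ɳ/, identifying this as voicing assimilation.
Place and manner are unchanged, so the assimilation is partial, not total.
The same holds elsewhere in the data: /k/ → [g] after /ɴ/ (voiceless → voiced, matching voiced); /k/ → [g] after /n/ (voiceless → voiced, matching voiced) — only voicing changes, and always toward the preceding segment.
Nothing changes in [ɴʊχɛfkɔ]: there the adjacent consonants already agree in voicing (/k/ and /f/ are both voiceless), so this form is consistent with the same rule.
Since the segment that changes follows the conditioning segment, the assimilation is progressive.

progressive voicing assimilation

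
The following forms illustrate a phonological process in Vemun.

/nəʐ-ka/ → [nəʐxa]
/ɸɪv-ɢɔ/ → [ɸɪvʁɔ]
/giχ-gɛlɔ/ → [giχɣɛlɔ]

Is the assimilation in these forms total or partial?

partial assimilation

Underlying /k/ is realised as [x] next to /ʐ/; /ʐ/ itself does not change.
/k/ is a stop while /ʐ/ is a fricative; the output [x] is a fricative, matching the trigger — so the feature that spreads is manner.
Place and voice are unchanged, so the assimilation is partial, not total.
Checking the remaining alternations: /ɢ/ → [ʁ] after /v/ (stop → fricative, matching a fricative); /g/ → [ɣ] after /χ/ (stop → fricative, matching a fricative) — only manner changes, and always toward the preceding segment.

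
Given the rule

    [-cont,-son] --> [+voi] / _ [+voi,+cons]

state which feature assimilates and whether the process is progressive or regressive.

The target ([-cont,-son], stops) acquires [+voi] next to a voiced consonant ([+voi,+cons]) — it takes on the voicing of its neighbour, so the feature that spreads is voicing.
The conditioning segment sits to the right of the focus bar, meaning the trigger follows the segment that changes — regressive assimilation.

regressive voicing assimilation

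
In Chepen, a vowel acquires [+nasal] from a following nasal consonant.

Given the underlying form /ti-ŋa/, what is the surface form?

/i/ sits next to the nasal /ŋ/ and is therefore nasalised to [ĩ].

[tĩŋa]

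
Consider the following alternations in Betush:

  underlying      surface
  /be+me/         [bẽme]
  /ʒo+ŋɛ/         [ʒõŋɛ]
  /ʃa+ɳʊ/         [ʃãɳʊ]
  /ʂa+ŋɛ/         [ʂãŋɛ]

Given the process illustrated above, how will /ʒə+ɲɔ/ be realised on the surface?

[ʒə̃ɲɔ]

The data show regressive nasality assimilation (vowel nasalisation): /e/ → [ẽ] before /m/; /o/ → [õ] before /ŋ/; /a/ → [ã] before /ɳ/; /a/ → [ã] before /ŋ/ — a vowel is nasalised by an immediately following nasal consonant.
The vowel /ə/ is adjacent to the following nasal /ɲ/, so it acquires [+nasal] and surfaces as [ə̃].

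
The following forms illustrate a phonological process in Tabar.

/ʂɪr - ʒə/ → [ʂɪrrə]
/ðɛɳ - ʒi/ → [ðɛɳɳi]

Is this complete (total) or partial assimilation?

Underlying /ʒ/ is realised as [r] next to /r/; /r/ itself does not change.
The output [r] is identical to the trigger /r/ — every feature (place, manner, voicing) has been copied — so this is total assimilation.
The remaining alternation confirms this: /ʒ/ → [ɳ] after /ɳ/ — in each case the output is a copy of the preceding consonant.

total assimilation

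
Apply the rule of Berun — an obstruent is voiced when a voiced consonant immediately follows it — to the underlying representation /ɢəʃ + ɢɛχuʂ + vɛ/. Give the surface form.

[ɢəʒɢɛχuʐvɛ]

The rule targets /ʃ/ (voiceless postalveolar fricative), which sits before the trigger /ɢ/ (voiced).
The voiced postalveolar fricative is [ʒ], so /ʃ/ → [ʒ].
The same rule applies at the second boundary: /ʂ/ → [ʐ] next to /v/.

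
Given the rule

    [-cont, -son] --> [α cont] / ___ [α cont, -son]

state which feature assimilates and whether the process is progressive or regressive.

The shared variable α links the value of [cont] on the target to that of the neighbouring obstruent. [cont] distinguishes stops from fricatives — a manner-of-articulation feature — so this is manner assimilation.
Since the environment is written after the underscore, the trigger follows the target; the direction is regressive.

regressive manner assimilation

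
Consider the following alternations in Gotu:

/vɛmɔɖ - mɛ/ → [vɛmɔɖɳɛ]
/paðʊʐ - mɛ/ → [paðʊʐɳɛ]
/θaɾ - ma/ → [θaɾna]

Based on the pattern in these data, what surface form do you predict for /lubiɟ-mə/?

The data show progressive place assimilation: /m/ → [ɳ] after /ɖ/; /m/ → [ɳ] after /ʐ/; /m/ → [n] after /ɾ/. In each pair only place changes, matching the preceding consonant, while manner and voice stay constant.
The rule targets /m/ (voiced bilabial nasal), which sits after the trigger /ɟ/ (palatal).
Changing only its place to palatal gives [ɲ] — the voiced palatal nasal.

[lubiɟɲə]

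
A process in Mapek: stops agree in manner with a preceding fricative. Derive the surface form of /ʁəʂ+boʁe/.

/b/ is a voiced bilabial stop. The preceding trigger /ʂ/ is a fricative, so /b/ must become a fricative as well.
The voiced bilabial fricative is [β], so /b/ → [β].

[ʁəʂβoʁe]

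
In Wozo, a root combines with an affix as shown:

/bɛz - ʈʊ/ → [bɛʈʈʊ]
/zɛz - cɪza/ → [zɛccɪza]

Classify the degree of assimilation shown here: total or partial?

The segment that alternates is /z/, which surfaces as [ʈ] when adjacent to /ʈ/.
The output [ʈ] is identical to the trigger /ʈ/ — every feature (place, manner, voicing) has been copied — so this is total assimilation.
The remaining alternation confirms this: /z/ → [c] before /c/ — in each case the output is a copy of the following consonant.

total assimilation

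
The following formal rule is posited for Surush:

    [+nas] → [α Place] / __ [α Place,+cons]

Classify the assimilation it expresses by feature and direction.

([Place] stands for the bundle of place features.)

regressive place assimilation

The rule copies the place features (abbreviated [Place]) from the environment onto the target, so the assimilating feature is place.
The conditioning segment sits to the right of the focus bar, meaning the trigger follows the segment that changes — regressive assimilation.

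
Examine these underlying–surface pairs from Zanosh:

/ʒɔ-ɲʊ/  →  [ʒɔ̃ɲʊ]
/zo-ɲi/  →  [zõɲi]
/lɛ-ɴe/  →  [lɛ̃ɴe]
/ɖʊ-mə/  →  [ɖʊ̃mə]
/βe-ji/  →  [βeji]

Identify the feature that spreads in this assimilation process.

The vowel /ɔ/ surfaces as nasalised [ɔ̃] next to the following nasal /ɲ/ — it has acquired the [+nasal] feature of its neighbour.
Likewise in the remaining data: /o/ → [õ] before /ɲ/; /ɛ/ → [ɛ̃] before /ɴ/; /ʊ/ → [ʊ̃] before /m/ — each time a vowel is nasalised next to a following nasal.
No change occurs in [βeji] because the vowel at the boundary is adjacent to an oral consonant, not a nasal (/e/ next to /j/).

nasality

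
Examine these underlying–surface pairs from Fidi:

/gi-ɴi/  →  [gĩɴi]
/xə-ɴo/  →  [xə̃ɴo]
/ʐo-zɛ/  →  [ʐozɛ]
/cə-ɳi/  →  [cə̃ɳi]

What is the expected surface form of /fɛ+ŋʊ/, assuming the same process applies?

The data show regressive nasality assimilation (vowel nasalisation): /i/ → [ĩ] before /ɴ/; /ə/ → [ə̃] before /ɴ/; /ə/ → [ə̃] before /ɳ/ — a vowel is nasalised by an immediately following nasal consonant.
No change occurs in [ʐozɛ] because the vowel at the boundary is adjacent to an oral consonant, not a nasal (/o/ next to /z/).
The vowel /ɛ/ is adjacent to the following nasal /ŋ/, so it acquires [+nasal] and surfaces as [ɛ̃].

[fɛ̃ŋʊ]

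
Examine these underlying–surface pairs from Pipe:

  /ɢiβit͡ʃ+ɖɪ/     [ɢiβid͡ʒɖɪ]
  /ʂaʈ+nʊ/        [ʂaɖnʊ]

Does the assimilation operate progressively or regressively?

Comparing underlying and surface forms, /t͡ʃ/ → [d͡ʒ] is the alternation; the neighbouring /ɖ/ is constant.
The change voiceless → voiced matches the voicing of the following /ɖ/, identifying this as voicing assimilation.
Checking the remaining alternation: /ʈ/ → [ɖ] before /n/ (voiceless → voiced, matching voiced) — only voicing changes, and always toward the following segment.
Since the segment that changes precedes the conditioning segment, the assimilation is regressive.

regressive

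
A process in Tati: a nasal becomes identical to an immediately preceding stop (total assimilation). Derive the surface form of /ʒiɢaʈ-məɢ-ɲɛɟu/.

/m/ is the segment targeted by the rule; it sits immediately after /ʈ/, so it assimilates completely and surfaces as [ʈ].
At the second juncture, /ɲ/ likewise becomes [ɢ] adjacent to /ɢ/.

[ʒiɢaʈʈəɢɢɛɟu]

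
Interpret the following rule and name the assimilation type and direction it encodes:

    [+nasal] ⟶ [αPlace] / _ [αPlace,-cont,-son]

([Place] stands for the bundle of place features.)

The rule copies the place features (abbreviated [Place]) from the environment onto the target, so the assimilating feature is place.
The conditioning segment sits to the right of the focus bar, meaning the trigger follows the segment that changes — regressive assimilation.

regressive place assimilation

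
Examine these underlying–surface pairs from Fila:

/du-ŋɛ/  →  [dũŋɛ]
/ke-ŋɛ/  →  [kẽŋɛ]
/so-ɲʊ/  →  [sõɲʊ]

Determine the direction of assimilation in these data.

regressive

The vowel /u/ surfaces as nasalised [ũ] next to the following nasal /ŋ/ — it has acquired the [+nasal] feature of its neighbour.
The other forms show the same pattern: /e/ → [ẽ] before /ŋ/; /o/ → [õ] before /ɲ/ — each time a vowel is nasalised next to a following nasal.
Because the conditioning nasal is to the right of the vowel that changes, the process is regressive (anticipatory).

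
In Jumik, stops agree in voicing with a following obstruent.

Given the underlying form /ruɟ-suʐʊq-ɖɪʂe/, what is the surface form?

/ɟ/ is a voiced palatal stop. The following trigger /s/ is voiceless, so /ɟ/ must become voiceless as well.
Changing only its voicing to voiceless gives [c] — the voiceless palatal stop.
At the second juncture, /q/ likewise becomes [ɢ] adjacent to /ɖ/.

[rucsuʐʊɢɖɪʂe]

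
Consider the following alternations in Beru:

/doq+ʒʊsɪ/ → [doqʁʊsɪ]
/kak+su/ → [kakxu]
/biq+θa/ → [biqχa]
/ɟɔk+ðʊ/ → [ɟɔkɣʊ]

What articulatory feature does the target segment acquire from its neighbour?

place

The segment that alternates is /ʒ/, which surfaces as [ʁ] when adjacent to /q/.
The change postalveolar → uvular matches the place of the preceding /q/, identifying this as place assimilation.
The other alternating forms pattern the same way: /s/ → [x] after /k/ (alveolar → velar, matching velar); /θ/ → [χ] after /q/ (dental → uvular, matching uvular); /ð/ → [ɣ] after /k/ (dental → velar, matching velar) — only place changes, and always toward the preceding segment.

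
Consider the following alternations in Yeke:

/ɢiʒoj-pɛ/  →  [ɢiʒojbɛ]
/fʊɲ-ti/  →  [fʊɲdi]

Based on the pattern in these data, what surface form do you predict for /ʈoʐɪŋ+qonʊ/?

[ʈoʐɪŋɢonʊ]

The data show progressive voicing assimilation: /p/ → [b] after /j/; /t/ → [d] after /ɲ/. In each pair only voicing changes, matching the preceding consonant, while place and manner stay constant.
/q/ is a voiceless uvular stop. The preceding trigger /ŋ/ is voiced, so /q/ must become voiced as well.
The voiced uvular stop is [ɢ], so /q/ → [ɢ].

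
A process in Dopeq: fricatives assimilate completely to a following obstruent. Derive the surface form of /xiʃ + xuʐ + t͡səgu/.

[xixxut͡st͡səgu]

/ʃ/ is the segment targeted by the rule; it sits immediately before /x/, so it assimilates completely and surfaces as [x].
The same rule applies at the second boundary: /ʐ/ → [t͡s] next to /t͡s/.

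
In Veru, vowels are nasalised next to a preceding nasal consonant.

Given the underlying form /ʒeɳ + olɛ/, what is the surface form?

[ʒeɳõlɛ]

/o/ sits next to the nasal /ɳ/ and is therefore nasalised to [õ].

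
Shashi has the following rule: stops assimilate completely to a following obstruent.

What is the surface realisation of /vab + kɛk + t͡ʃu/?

/b/ is the segment targeted by the rule; it sits immediately before /k/, so it assimilates completely and surfaces as [k].
At the second juncture, /k/ likewise becomes [t͡ʃ] adjacent to /t͡ʃ/.

[vakkɛt͡ʃt͡ʃu]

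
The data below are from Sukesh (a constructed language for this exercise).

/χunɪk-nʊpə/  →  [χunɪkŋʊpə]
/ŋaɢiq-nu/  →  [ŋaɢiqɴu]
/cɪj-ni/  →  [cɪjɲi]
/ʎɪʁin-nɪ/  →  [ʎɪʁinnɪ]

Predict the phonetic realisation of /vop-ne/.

The data show progressive place assimilation: /n/ → [ŋ] after /k/; /n/ → [ɴ] after /q/; /n/ → [ɲ] after /j/. In each pair only place changes, matching the preceding consonant, while manner and voice stay constant.
No alternation appears in [ʎɪʁinnɪ]: there the adjacent consonants already agree in place (/n/ and /n/ are both alveolar), so this form is consistent with the same rule.
/n/ is a voiced alveolar nasal. The preceding trigger /p/ is bilabial, so /n/ must become bilabial as well.
The voiced bilabial nasal is [m], so /n/ → [m].

[vopme]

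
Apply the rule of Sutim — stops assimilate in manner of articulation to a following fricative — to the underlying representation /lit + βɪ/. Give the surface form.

The rule targets /t/ (voiceless alveolar stop), which sits before the trigger /β/ (fricative).
The voiceless alveolar fricative is [s], so /t/ → [s].

[lisβɪ]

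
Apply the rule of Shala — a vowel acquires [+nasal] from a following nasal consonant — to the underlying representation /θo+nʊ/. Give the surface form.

The vowel /o/ is adjacent to the following nasal /n/, so it acquires [+nasal] and surfaces as [õ].

[θõnʊ]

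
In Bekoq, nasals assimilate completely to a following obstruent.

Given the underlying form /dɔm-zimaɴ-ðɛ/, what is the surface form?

[dɔzzimaððɛ]

/m/ is the segment targeted by the rule; it sits immediately before /z/, so it assimilates completely and surfaces as [z].
At the second juncture, /ɴ/ likewise becomes [ð] adjacent to /ð/.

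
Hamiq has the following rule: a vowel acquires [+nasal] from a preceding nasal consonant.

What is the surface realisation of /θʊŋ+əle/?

The vowel /ə/ is adjacent to the preceding nasal /ŋ/, so it acquires [+nasal] and surfaces as [ə̃].

[θʊŋə̃le]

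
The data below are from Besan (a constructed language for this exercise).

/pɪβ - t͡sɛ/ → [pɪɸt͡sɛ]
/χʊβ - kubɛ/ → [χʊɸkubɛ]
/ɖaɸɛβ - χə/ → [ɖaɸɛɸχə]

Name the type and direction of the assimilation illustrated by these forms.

The segment that alternates is /β/, which surfaces as [ɸ] when adjacent to /t͡s/.
The change voiced → voiceless matches the voicing of the following /t͡s/, identifying this as voicing assimilation.
Place and manner are unchanged, so the assimilation is partial, not total.
Checking the remaining alternations: /β/ → [ɸ] before /k/ (voiced → voiceless, matching voiceless); /β/ → [ɸ] before /χ/ (voiced → voiceless, matching voiceless) — only voicing changes, and always toward the following segment.
The trigger is the following segment, so the direction is regressive (anticipatory).

regressive voicing assimilation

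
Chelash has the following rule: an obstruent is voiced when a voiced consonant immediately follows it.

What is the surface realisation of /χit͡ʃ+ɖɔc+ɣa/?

[χid͡ʒɖɔɟɣa]

The rule targets /t͡ʃ/ (voiceless postalveolar affricate), which sits before the trigger /ɖ/ (voiced).
Changing only its voicing to voiced gives [d͡ʒ] — the voiced postalveolar affricate.
At the second juncture, /c/ likewise becomes [ɟ] adjacent to /ɣ/.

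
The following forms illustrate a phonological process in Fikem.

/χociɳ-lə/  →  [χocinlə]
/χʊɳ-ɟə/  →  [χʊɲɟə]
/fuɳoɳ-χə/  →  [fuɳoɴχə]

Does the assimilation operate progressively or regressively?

regressive

Underlying /ɳ/ is realised as [n] next to /l/; /l/ itself does not change.
/ɳ/ is retroflex while /l/ is alveolar; the output [n] is alveolar, matching the trigger — so the feature that spreads is place.
The other alternating forms pattern the same way: /ɳ/ → [ɲ] before /ɟ/ (retroflex → palatal, matching palatal); /ɳ/ → [ɴ] before /χ/ (retroflex → uvular, matching uvular) — only place changes, and always toward the following segment.
The trigger is the following segment, so the direction is regressive (anticipatory).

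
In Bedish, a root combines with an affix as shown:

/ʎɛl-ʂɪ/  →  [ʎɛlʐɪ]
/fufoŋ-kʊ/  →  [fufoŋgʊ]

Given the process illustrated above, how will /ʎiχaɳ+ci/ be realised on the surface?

[ʎiχaɳɟi]

The data show progressive voicing assimilation: /ʂ/ → [ʐ] after /l/; /k/ → [g] after /ŋ/. In each pair only voicing changes, matching the preceding consonant, while place and manner stay constant.
The rule targets /c/ (voiceless palatal stop), which sits after the trigger /ɳ/ (voiced).
Changing only its voicing to voiced gives [ɟ] — the voiced palatal stop.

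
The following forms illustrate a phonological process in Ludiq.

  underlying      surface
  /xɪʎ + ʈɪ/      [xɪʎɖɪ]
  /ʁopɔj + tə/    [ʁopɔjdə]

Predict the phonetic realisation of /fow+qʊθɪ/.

The data show progressive voicing assimilation: /ʈ/ → [ɖ] after /ʎ/; /t/ → [d] after /j/. In each pair only voicing changes, matching the preceding consonant, while place and manner stay constant.
/q/ is a voiceless uvular stop. The preceding trigger /w/ is voiced, so /q/ must become voiced as well.
Changing only its voicing to voiced gives [ɢ] — the voiced uvular stop.

[fowɢʊθɪ]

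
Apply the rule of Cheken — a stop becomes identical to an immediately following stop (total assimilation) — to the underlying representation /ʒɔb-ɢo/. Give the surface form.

/b/ is the segment targeted by the rule; it sits immediately before /ɢ/, so it assimilates completely and surfaces as [ɢ].

[ʒɔɢɢo]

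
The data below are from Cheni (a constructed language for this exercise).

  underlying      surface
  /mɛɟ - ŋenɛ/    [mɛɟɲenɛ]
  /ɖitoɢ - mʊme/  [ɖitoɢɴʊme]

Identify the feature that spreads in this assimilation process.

Comparing underlying and surface forms, /ŋ/ → [ɲ] is the alternation; the neighbouring /ɟ/ is constant.
/ŋ/ is velar while /ɟ/ is palatal; the output [ɲ] is palatal, matching the trigger — so the feature that spreads is place.
The same holds elsewhere in the data: /m/ → [ɴ] after /ɢ/ (bilabial → uvular, matching uvular) — only place changes, and always toward the preceding segment.

place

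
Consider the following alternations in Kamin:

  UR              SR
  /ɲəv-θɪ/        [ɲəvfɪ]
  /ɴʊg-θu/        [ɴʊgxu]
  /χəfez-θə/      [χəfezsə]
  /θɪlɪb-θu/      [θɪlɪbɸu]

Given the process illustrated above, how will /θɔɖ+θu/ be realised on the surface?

[θɔɖʂu]

The data show progressive place assimilation: /θ/ → [f] after /v/; /θ/ → [x] after /g/; /θ/ → [s] after /z/; /θ/ → [ɸ] after /b/. In each pair only place changes, matching the preceding consonant, while manner and voice stay constant.
The rule targets /θ/ (voiceless dental fricative), which sits after the trigger /ɖ/ (retroflex).
Changing only its place to retroflex gives [ʂ] — the voiceless retroflex fricative.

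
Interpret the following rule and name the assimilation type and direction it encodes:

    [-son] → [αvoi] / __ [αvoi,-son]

The rule copies [voi] from the environment onto the target, so the assimilating feature is voicing.
The conditioning segment sits to the right of the focus bar, meaning the trigger follows the segment that changes — regressive assimilation.

regressive voicing assimilation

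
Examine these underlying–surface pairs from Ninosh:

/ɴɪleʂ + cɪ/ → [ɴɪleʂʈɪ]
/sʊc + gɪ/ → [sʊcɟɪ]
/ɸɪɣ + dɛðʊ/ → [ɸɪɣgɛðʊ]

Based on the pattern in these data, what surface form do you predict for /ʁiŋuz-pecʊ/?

[ʁiŋuztecʊ]

The data show progressive place assimilation: /c/ → [ʈ] after /ʂ/; /g/ → [ɟ] after /c/; /d/ → [g] after /ɣ/. In each pair only place changes, matching the preceding consonant, while manner and voice stay constant.
The rule targets /p/ (voiceless bilabial stop), which sits after the trigger /z/ (alveolar).
Changing only its place to alveolar gives [t] — the voiceless alveolar stop.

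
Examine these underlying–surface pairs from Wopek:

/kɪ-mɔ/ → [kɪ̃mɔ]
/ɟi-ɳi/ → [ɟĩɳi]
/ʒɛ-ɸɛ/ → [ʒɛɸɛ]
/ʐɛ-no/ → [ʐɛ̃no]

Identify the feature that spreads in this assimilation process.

nasality

The vowel /ɪ/ surfaces as nasalised [ɪ̃] next to the following nasal /m/ — it has acquired the [+nasal] feature of its neighbour.
The other forms show the same pattern: /i/ → [ĩ] before /ɳ/; /ɛ/ → [ɛ̃] before /n/ — each time a vowel is nasalised next to a following nasal.
No change occurs in [ʒɛɸɛ] because the vowel at the boundary is adjacent to an oral consonant, not a nasal (/ɛ/ next to /ɸ/).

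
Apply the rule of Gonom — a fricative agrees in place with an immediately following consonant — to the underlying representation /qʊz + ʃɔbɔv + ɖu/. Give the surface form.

The rule targets /z/ (voiced alveolar fricative), which sits before the trigger /ʃ/ (postalveolar).
The voiced postalveolar fricative is [ʒ], so /z/ → [ʒ].
The same rule applies at the second boundary: /v/ → [ʐ] next to /ɖ/.

[qʊʒʃɔbɔʐɖu]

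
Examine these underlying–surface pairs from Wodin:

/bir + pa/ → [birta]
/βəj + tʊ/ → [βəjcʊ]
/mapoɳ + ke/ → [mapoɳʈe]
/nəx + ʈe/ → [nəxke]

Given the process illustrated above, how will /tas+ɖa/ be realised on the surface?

The data show progressive place assimilation: /p/ → [t] after /r/; /t/ → [c] after /j/; /k/ → [ʈ] after /ɳ/; /ʈ/ → [k] after /x/. In each pair only place changes, matching the preceding consonant, while manner and voice stay constant.
The rule targets /ɖ/ (voiced retroflex stop), which sits after the trigger /s/ (alveolar).
The voiced alveolar stop is [d], so /ɖ/ → [d].

[tasda]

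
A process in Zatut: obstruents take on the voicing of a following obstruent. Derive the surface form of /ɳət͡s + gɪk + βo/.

[ɳəd͡zgɪgβo]

The rule targets /t͡s/ (voiceless alveolar affricate), which sits before the trigger /g/ (voiced).
Changing only its voicing to voiced gives [d͡z] — the voiced alveolar affricate.
The same rule applies at the second boundary: /k/ → [g] next to /β/.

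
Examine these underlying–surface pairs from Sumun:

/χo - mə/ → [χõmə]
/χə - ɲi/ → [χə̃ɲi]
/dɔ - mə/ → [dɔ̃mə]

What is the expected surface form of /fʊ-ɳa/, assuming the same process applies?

[fʊ̃ɳa]

The data show regressive nasality assimilation (vowel nasalisation): /o/ → [õ] before /m/; /ə/ → [ə̃] before /ɲ/; /ɔ/ → [ɔ̃] before /m/ — a vowel is nasalised by an immediately following nasal consonant.
/ʊ/ sits next to the nasal /ɳ/ and is therefore nasalised to [ʊ̃].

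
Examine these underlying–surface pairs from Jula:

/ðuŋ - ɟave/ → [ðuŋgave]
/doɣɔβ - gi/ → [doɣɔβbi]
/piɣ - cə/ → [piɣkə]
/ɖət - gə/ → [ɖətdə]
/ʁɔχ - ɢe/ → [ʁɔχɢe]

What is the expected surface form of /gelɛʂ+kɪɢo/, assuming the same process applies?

The data show progressive place assimilation: /ɟ/ → [g] after /ŋ/; /g/ → [b] after /β/; /c/ → [k] after /ɣ/; /g/ → [d] after /t/. In each pair only place changes, matching the preceding consonant, while manner and voice stay constant.
Nothing changes in [ʁɔχɢe]: there the adjacent consonants already agree in place (/ɢ/ and /χ/ are both uvular), so this form is consistent with the same rule.
/k/ is a voiceless velar stop. The preceding trigger /ʂ/ is retroflex, so /k/ must become retroflex as well.
A voiceless retroflex stop is [ʈ], so the surface segment is [ʈ].

[gelɛʂʈɪɢo]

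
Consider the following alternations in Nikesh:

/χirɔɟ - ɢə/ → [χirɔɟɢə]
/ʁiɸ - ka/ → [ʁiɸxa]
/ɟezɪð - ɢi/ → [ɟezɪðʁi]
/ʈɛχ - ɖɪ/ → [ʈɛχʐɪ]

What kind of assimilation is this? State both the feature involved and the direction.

progressive manner assimilation

Comparing underlying and surface forms, /k/ → [x] is the alternation; the neighbouring /ɸ/ is constant.
The change stop → fricative matches the manner of the preceding /ɸ/, identifying this as manner assimilation.
Place and voice are unchanged, so the assimilation is partial, not total.
Checking the remaining alternations: /ɢ/ → [ʁ] after /ð/ (stop → fricative, matching a fricative); /ɖ/ → [ʐ] after /χ/ (stop → fricative, matching a fricative) — only manner changes, and always toward the preceding segment.
Nothing changes in [χirɔɟɢə]: there the adjacent consonants already agree in manner (/ɢ/ and /ɟ/ are both stops), so this form is consistent with the same rule.
Since the segment that changes follows the conditioning segment, the assimilation is progressive.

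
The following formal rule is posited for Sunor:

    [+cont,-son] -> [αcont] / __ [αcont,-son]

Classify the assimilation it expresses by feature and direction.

regressive manner assimilation

The rule copies [cont] (continuancy) from the environment onto the target fricatives; since [±cont] encodes the stop/fricative manner contrast, the assimilating dimension is manner.
Since the environment is written after the underscore, the trigger follows the target; the direction is regressive.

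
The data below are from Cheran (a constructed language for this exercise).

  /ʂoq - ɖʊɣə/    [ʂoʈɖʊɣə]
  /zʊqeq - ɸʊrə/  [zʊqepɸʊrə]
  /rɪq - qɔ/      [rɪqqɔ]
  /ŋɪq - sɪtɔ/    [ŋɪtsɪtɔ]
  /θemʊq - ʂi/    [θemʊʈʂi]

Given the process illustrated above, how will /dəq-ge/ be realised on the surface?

[dəkge]

The data show regressive place assimilation: /q/ → [ʈ] before /ɖ/; /q/ → [p] before /ɸ/; /q/ → [t] before /s/; /q/ → [ʈ] before /ʂ/. In each pair only place changes, matching the following consonant, while manner and voice stay constant.
No alternation appears in [rɪqqɔ]: there the adjacent consonants already agree in place (/q/ and /q/ are both uvular), so this form is consistent with the same rule.
/q/ is a voiceless uvular stop. The following trigger /g/ is velar, so /q/ must become velar as well.
Changing only its place to velar gives [k] — the voiceless velar stop.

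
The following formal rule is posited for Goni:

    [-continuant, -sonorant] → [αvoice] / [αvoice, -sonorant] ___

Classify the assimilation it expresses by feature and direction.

progressive voicing assimilation

The rule copies [voice] from the environment onto the target, so the assimilating feature is voicing.
The conditioning segment sits to the left of the focus bar, meaning the trigger precedes the segment that changes — progressive assimilation.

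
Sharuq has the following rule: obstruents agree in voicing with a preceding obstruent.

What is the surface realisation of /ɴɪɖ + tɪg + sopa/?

/t/ is a voiceless alveolar stop. The preceding trigger /ɖ/ is voiced, so /t/ must become voiced as well.
Changing only its voicing to voiced gives [d] — the voiced alveolar stop.
At the second juncture, /s/ likewise becomes [z] adjacent to /g/.

[ɴɪɖdɪgzopa]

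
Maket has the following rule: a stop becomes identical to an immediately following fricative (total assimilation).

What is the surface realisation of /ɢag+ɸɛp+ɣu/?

[ɢaɸɸɛɣɣu]

/g/ is the segment targeted by the rule; it sits immediately before /ɸ/, so it assimilates completely and surfaces as [ɸ].
The same rule applies at the second boundary: /p/ → [ɣ] next to /ɣ/.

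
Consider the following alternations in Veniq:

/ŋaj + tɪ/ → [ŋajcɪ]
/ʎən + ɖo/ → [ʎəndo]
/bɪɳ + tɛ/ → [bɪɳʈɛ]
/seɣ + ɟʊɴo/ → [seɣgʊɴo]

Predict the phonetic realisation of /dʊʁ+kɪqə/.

[dʊʁqɪqə]

The data show progressive place assimilation: /t/ → [c] after /j/; /ɖ/ → [d] after /n/; /t/ → [ʈ] after /ɳ/; /ɟ/ → [g] after /ɣ/. In each pair only place changes, matching the preceding consonant, while manner and voice stay constant.
The rule targets /k/ (voiceless velar stop), which sits after the trigger /ʁ/ (uvular).
Changing only its place to uvular gives [q] — the voiceless uvular stop.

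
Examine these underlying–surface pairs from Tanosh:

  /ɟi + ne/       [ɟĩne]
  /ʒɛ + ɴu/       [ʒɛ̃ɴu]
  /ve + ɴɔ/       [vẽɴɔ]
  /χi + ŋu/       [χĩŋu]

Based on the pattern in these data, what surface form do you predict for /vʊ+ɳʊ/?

The data show regressive nasality assimilation (vowel nasalisation): /i/ → [ĩ] before /n/; /ɛ/ → [ɛ̃] before /ɴ/; /e/ → [ẽ] before /ɴ/; /i/ → [ĩ] before /ŋ/ — a vowel is nasalised by an immediately following nasal consonant.
The vowel /ʊ/ is adjacent to the following nasal /ɳ/, so it acquires [+nasal] and surfaces as [ʊ̃].

[vʊ̃ɳʊ]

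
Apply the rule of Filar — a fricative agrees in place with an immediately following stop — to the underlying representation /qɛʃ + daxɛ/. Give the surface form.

/ʃ/ is a voiceless postalveolar fricative. The following trigger /d/ is alveolar, so /ʃ/ must become alveolar as well.
The voiceless alveolar fricative is [s], so /ʃ/ → [s].

[qɛsdaxɛ]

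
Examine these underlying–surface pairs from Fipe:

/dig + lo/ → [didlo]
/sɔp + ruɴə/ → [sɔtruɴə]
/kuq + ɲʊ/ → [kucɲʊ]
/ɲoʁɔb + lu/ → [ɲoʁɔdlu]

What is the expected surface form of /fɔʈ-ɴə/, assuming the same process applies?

[fɔqɴə]

The data show regressive place assimilation: /g/ → [d] before /l/; /p/ → [t] before /r/; /q/ → [c] before /ɲ/; /b/ → [d] before /l/. In each pair only place changes, matching the following consonant, while manner and voice stay constant.
/ʈ/ is a voiceless retroflex stop. The following trigger /ɴ/ is uvular, so /ʈ/ must become uvular as well.
A voiceless uvular stop is [q], so the surface segment is [q].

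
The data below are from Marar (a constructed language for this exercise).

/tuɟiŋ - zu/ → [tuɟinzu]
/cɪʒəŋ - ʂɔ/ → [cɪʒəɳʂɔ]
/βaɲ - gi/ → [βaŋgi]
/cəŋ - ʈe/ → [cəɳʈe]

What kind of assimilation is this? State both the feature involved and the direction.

regressive place assimilation

Comparing underlying and surface forms, /ŋ/ → [n] is the alternation; the neighbouring /z/ is constant.
/ŋ/ is velar while /z/ is alveolar; the output [n] is alveolar, matching the trigger — so the feature that spreads is place.
Manner and voice are unchanged, so the assimilation is partial, not total.
Checking the remaining alternations: /ŋ/ → [ɳ] before /ʂ/ (velar → retroflex, matching retroflex); /ɲ/ → [ŋ] before /g/ (palatal → velar, matching velar); /ŋ/ → [ɳ] before /ʈ/ (velar → retroflex, matching retroflex) — only place changes, and always toward the following segment.
The trigger is the following segment, so the direction is regressive (anticipatory).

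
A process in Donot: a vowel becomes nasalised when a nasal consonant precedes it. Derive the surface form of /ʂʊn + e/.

[ʂʊnẽ]

/e/ sits next to the nasal /n/ and is therefore nasalised to [ẽ].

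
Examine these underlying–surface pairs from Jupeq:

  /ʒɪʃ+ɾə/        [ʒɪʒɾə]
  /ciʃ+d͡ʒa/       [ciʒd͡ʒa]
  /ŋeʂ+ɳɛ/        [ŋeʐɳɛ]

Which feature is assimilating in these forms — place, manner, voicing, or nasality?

Underlying /ʃ/ is realised as [ʒ] next to /ɾ/; /ɾ/ itself does not change.
The change voiceless → voiced matches the voicing of the following /ɾ/, identifying this as voicing assimilation.
The same holds elsewhere in the data: /ʃ/ → [ʒ] before /d͡ʒ/ (voiceless → voiced, matching voiced); /ʂ/ → [ʐ] before /ɳ/ (voiceless → voiced, matching voiced) — only voicing changes, and always toward the following segment.

voicing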